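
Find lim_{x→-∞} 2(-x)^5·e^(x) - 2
The product is a 0·∞ indeterminate form at x → -∞.
Rewrite the product as 2(-x)^5 / e^(-x) (an ∞/∞ form) and apply L'Hôpital, or use the standard hierarchy e^(|x|) ≫ |(-x)^5| as x → -∞.
The indeterminate product → 0, so the limit = -2.

Final answer: -2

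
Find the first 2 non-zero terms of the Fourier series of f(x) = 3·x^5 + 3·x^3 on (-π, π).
(-114·π^2 + 6·π^4 + 684)·sin(x) + (-3·π^4 - 18 + 12·π^2)·sin(2·x)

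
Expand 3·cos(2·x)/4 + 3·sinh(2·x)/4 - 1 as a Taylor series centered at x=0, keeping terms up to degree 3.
x^3 - 3·x^2/2 + 3·x/2 - 1/4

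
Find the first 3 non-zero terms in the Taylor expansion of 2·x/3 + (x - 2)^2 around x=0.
x^2 - 10·x/3 + 4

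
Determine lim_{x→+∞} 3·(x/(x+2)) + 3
Evaluate the dominant behaviour as x → +∞; each term tends to a finite value or vanishes.
Limit = 6.

Final answer: 6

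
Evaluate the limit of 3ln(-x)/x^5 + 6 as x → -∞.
The quotient is an ∞/∞ indeterminate form as x → -∞.
Compare growth rates of the dominant terms (exponentials ≫ polynomials ≫ logarithms), or apply L'Hôpital's rule; the quotient → 0.
Adding the constant: 0 + 6 = 6. Limit = 6.

Final answer: 6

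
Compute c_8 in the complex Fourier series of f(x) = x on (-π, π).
Compute the real Fourier coefficients first: a_8 = 0, b_8 = -1/4.
Then c_8 = (a_8 − i·b_8)/2 = i/8.

Final answer: i/8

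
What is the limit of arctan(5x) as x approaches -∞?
Evaluate the dominant behaviour as x → -∞; each term tends to a finite value or vanishes.
Limit = -π/2.

Final answer: -π/2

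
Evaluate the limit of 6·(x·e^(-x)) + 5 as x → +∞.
Evaluate the dominant behaviour as x → +∞; each term tends to a finite value or vanishes.
Limit = 5.

Final answer: 5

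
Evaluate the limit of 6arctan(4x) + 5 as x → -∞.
Evaluate the dominant behaviour as x → -∞; each term tends to a finite value or vanishes.
Limit = 5 - 3·π.

Final answer: 5 - 3·π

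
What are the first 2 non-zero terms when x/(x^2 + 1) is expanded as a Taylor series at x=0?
-x^3 + x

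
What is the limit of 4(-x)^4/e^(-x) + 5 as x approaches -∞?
The quotient is an ∞/∞ indeterminate form as x → -∞.
Compare growth rates of the dominant terms (exponentials ≫ polynomials ≫ logarithms), or apply L'Hôpital's rule; the quotient → 0.
Adding the constant: 0 + 5 = 5. Limit = 5.

Final answer: 5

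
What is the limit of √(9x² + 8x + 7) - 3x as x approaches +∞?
As x → +∞: multiply by the conjugate to get (8x+7)/(√(9x²+8x+7)+3x); the denominator ~ 6x, so the limit is 8/6 = 4/3.
Limit = 4/3.

Final answer: 4/3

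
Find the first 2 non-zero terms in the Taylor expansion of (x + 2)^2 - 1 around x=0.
4·x + 3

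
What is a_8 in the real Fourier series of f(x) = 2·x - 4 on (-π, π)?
a_8 = (1/π) ∫_{-π}^{π} f(x)·cos(8x) dx.
Evaluate the integral (use parity and integration by parts as needed): a_8 = 0.

Final answer: 0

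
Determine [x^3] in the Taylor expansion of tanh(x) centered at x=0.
Expand to order 3: tanh(x) = -x^3/3 + x + O(x^4).
The coefficient of x^3 is -1/3.

Final answer: -1/3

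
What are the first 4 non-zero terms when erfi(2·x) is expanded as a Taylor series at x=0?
128·x^7/(21·√(π)) + 32·x^5/(5·√(π)) + 16·x^3/(3·√(π)) + 4·x/√(π)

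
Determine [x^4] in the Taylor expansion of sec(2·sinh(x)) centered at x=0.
Expand to order 4: sec(2·sinh(x)) = 4·x^4 + 2·x^2 + 1 + O(x^5).
The coefficient of x^4 is 4.

Final answer: 4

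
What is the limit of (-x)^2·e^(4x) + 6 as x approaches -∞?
The product is a 0·∞ indeterminate form at x → -∞.
Rewrite the product as (-x)^2 / e^(-4x) (an ∞/∞ form) and apply L'Hôpital, or use the standard hierarchy e^(4|x|) ≫ |(-x)^2| as x → -∞.
The indeterminate product → 0, so the limit = 6.

Final answer: 6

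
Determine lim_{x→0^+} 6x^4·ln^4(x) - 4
The product is a 0·∞ indeterminate form at x → 0⁺.
Rewrite the product as 6·ln^4(x) / x^(-4) and apply L'Hôpital, or use the standard hierarchy x^(-4) ≫ |ln x|^4 as x → 0⁺.
The indeterminate product → 0, so the limit = -4.

Final answer: -4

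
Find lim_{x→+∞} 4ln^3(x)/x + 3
The quotient is an ∞/∞ indeterminate form as x → +∞.
The polynomial denominator x dominates the logarithmic numerator (any positive power of x ≫ ln^3(x) as x → ∞), so the quotient → 0.
Adding the constant: 0 + 3 = 3. Limit = 3.

Final answer: 3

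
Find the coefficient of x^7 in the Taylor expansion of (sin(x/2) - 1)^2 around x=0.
Expand to order 7: (sin(x/2) - 1)^2 = x^7/322560 + x^6/1440 - x^5/1920 - x^4/48 + x^3/24 + x^2/4 - x + 1 + O(x^8).
The coefficient of x^7 is 1/322560.

Final answer: 1/322560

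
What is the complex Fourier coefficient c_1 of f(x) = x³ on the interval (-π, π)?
Compute the real Fourier coefficients first: a_1 = 0, b_1 = -12 + 2·π^2.
Then c_1 = (a_1 − i·b_1)/2 = -i·π^2 + 6·i.

Final answer: -i·π^2 + 6·i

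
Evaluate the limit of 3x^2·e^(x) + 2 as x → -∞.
The product is a 0·∞ indeterminate form at x → -∞.
Rewrite the product as 3x^2 / e^(-x) (an ∞/∞ form) and apply L'Hôpital, or use the standard hierarchy e^(|x|) ≫ |x^2| as x → -∞.
The indeterminate product → 0, so the limit = 2.

Final answer: 2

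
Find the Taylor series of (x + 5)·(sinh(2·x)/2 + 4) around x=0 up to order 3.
10·x^3/3 + x^2 + 9·x + 20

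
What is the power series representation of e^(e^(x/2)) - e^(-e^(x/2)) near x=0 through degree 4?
x^4·(-e^(-1)/384 + 5·e/128) + x^3·(-e^(-1)/48 + 5·e/48) + e·x^2/4 + x·(e^(-1)/2 + e/2) - e^(-1) + e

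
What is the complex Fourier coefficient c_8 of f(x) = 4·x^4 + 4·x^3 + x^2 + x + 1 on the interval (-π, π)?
Compute the real Fourier coefficients first: a_8 = 1/64 + π^2/2, b_8 = -π^2 - 5/32.
Then c_8 = (a_8 − i·b_8)/2 = 1/128 + π^2/4 + 5·i/64 + i·π^2/2.

Final answer: 1/128 + π^2/4 + 5·i/64 + i·π^2/2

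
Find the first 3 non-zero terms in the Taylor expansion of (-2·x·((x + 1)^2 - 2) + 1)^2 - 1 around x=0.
-20·x^3 - 4·x^2 + 4·x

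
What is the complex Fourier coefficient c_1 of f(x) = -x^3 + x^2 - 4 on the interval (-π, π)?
Compute the real Fourier coefficients first: a_1 = -4, b_1 = 12 - 2·π^2.
Then c_1 = (a_1 − i·b_1)/2 = -2 - 6·i + i·π^2.

Final answer: -2 - 6·i + i·π^2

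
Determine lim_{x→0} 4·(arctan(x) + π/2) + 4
Direct substitution at x = 0 gives 4 + 2·π.

Final answer: 4 + 2·π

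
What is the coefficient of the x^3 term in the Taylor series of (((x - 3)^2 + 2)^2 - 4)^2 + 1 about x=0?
Expand to order 3: (((x - 3)^2 + 2)^2 - 4)^2 + 1 = -18120·x^3 + 30996·x^2 - 30888·x + 13690 + O(x^4).
The coefficient of x^3 is -18120.

Final answer: -18120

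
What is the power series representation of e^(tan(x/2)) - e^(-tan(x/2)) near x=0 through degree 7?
137·x^7/46080 + 37·x^5/1920 + x^3/8 + x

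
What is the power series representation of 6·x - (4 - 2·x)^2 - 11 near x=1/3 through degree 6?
-181/9 + 58·(x - 1/3)/3 - 4·(x - 1/3)^2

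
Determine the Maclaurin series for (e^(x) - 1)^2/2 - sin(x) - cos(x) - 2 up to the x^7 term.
4·x^7/315 + 2·x^6/45 + 7·x^5/60 + x^4/4 + 2·x^3/3 + x^2 - x - 3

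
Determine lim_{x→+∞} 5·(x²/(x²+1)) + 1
Evaluate the dominant behaviour as x → +∞; each term tends to a finite value or vanishes.
Limit = 6.

Final answer: 6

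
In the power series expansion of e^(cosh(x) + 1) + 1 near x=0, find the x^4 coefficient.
Expand to order 4: e^(cosh(x) + 1) + 1 = x^4·e^(2)/6 + x^2·e^(2)/2 + 1 + e^(2) + O(x^5).
The coefficient of x^4 is e^(2)/6.

Final answer: e^(2)/6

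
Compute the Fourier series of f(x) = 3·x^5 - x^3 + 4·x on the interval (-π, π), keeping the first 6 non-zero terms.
(-122·π^2 + 6·π^4 + 740)·sin(x) + (-3·π^4 - 28 + 16·π^2)·sin(2·x) + (-46·π^2/9 + 164/27 + 2·π^4)·sin(3·x) + (-3·π^4/2 - 185/64 + 19·π^2/8)·sin(4·x) + (-34·π^2/25 + 1204/625 + 6·π^4/5)·sin(5·x) + (-π^4 - 40/27 + 8·π^2/9)·sin(6·x)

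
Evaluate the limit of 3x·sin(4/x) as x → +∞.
As x → +∞: let u = 4/x → 0⁺; then 3·x·sin(4/x) = 3·4·sin(u)/u → 3·4·1 = 12.
Limit = 12.

Final answer: 12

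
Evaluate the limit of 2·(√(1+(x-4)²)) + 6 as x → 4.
Direct substitution at x = 4 gives 8.

Final answer: 8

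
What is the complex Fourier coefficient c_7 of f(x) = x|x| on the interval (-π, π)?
Compute the real Fourier coefficients first: a_7 = 0, b_7 = (-8 + 98·π^2)/(343·π).
Then c_7 = (a_7 − i·b_7)/2 = -i·π/7 + 4·i/(343·π).

Final answer: -i·π/7 + 4·i/(343·π)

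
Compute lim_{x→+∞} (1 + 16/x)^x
As x → +∞: this is the defining limit (1 + 16/x)^x → e^16.
Limit = e^(16).

Final answer: e^(16)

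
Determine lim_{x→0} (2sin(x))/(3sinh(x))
Both numerator and denominator → 0 as x → 0; this is a 0/0 indeterminate form.
Expand each to leading order near x = 0: numerator ~ 2·x, denominator ~ 3·x.
The limit of the ratio is 2/3.

Final answer: 2/3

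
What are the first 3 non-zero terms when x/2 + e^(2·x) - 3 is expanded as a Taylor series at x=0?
2·x^2 + 5·x/2 - 2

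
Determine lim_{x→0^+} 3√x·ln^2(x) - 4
The product is a 0·∞ indeterminate form at x → 0⁺.
Rewrite the product as 3·ln^2(x) / x^(-1/2) and apply L'Hôpital, or use the standard hierarchy x^(-1/2) ≫ |ln x|^2 as x → 0⁺.
The indeterminate product → 0, so the limit = -4.

Final answer: -4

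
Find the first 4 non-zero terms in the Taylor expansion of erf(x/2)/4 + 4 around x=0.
x^5/(640·√(π)) - x^3/(48·√(π)) + x/(4·√(π)) + 4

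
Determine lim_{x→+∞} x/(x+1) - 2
Evaluate the dominant behaviour as x → +∞; each term tends to a finite value or vanishes.
Limit = -1.

Final answer: -1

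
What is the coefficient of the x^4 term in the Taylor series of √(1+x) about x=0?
Expand to order 4: √(1+x) = -5·x^4/128 + x^3/16 - x^2/8 + x/2 + 1 + O(x^5).
The coefficient of x^4 is -5/128.

Final answer: -5/128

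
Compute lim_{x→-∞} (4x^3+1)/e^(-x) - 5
The quotient is an ∞/∞ indeterminate form as x → -∞.
Compare growth rates of the dominant terms (exponentials ≫ polynomials ≫ logarithms), or apply L'Hôpital's rule; the quotient → 0.
Adding the constant: 0 - 5 = -5. Limit = -5.

Final answer: -5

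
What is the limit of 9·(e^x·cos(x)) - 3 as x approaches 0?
Direct substitution at x = 0 gives 6.

Final answer: 6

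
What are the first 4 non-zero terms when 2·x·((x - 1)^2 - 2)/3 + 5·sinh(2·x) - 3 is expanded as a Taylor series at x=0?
22·x^3/3 - 4·x^2/3 + 28·x/3 - 3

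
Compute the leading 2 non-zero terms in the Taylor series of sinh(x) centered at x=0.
x^3/6 + x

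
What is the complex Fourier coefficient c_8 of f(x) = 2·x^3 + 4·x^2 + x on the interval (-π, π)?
Compute the real Fourier coefficients first: a_8 = 1/4, b_8 = -π^2/2 - 13/64.
Then c_8 = (a_8 − i·b_8)/2 = 1/8 + 13·i/128 + i·π^2/4.

Final answer: 1/8 + 13·i/128 + i·π^2/4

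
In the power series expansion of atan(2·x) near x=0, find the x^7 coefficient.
Expand to order 7: atan(2·x) = -128·x^7/7 + 32·x^5/5 - 8·x^3/3 + 2·x + O(x^8).
The coefficient of x^7 is -128/7.

Final answer: -128/7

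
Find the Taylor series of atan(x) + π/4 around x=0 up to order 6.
x^5/5 - x^3/3 + x + π/4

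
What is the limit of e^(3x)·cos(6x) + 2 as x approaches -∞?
Evaluate the dominant behaviour as x → -∞; each term tends to a finite value or vanishes.
Limit = 2.

Final answer: 2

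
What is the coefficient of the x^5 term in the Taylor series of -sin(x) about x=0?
Expand to order 5: -sin(x) = -x^5/120 + x^3/6 - x + O(x^6).
The coefficient of x^5 is -1/120.

Final answer: -1/120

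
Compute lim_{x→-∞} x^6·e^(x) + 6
The product is a 0·∞ indeterminate form at x → -∞.
Rewrite the product as x^6 / e^(-x) (an ∞/∞ form) and apply L'Hôpital, or use the standard hierarchy e^(|x|) ≫ |x^6| as x → -∞.
The indeterminate product → 0, so the limit = 6.

Final answer: 6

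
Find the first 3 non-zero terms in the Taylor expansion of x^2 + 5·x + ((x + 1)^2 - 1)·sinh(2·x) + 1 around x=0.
5·x^2 + 5·x + 1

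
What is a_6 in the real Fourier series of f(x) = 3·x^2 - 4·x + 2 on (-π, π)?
a_6 = (1/π) ∫_{-π}^{π} f(x)·cos(6x) dx.
Evaluate the integral (use parity and integration by parts as needed): a_6 = 1/3.

Final answer: 1/3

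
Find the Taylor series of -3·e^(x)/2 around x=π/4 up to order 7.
-3·e^(π/4)/2 - 3·e^(π/4)·(x - π/4)/2 - 3·e^(π/4)·(x - π/4)^2/4 - e^(π/4)·(x - π/4)^3/4 - e^(π/4)·(x - π/4)^4/16 - e^(π/4)·(x - π/4)^5/80 - e^(π/4)·(x - π/4)^6/480 - e^(π/4)·(x - π/4)^7/3360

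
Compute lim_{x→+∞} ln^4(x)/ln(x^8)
This is an ∞/∞ indeterminate form as x → +∞.
Write ln(x^8) = 8·ln(x), reducing the quotient to ln^3(x)/8 → ∞.
Limit = ∞.

Final answer: ∞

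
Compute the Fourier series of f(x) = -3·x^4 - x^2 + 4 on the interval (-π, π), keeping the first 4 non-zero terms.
(-140 + 24·π^2)·cos(x) + (8 - 6·π^2)·cos(2·x) + (-4/3 + 8·π^2/3)·cos(3·x) - 3·π^4/5 - π^2/3 + 4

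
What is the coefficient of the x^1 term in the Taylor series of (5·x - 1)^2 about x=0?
Expand to order 1: (5·x - 1)^2 = 1 - 10·x + O(x^2).
The coefficient of x^1 is -10.

Final answer: -10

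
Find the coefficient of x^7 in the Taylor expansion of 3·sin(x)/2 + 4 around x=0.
Expand to order 7: 3·sin(x)/2 + 4 = -x^7/3360 + x^5/80 - x^3/4 + 3·x/2 + 4 + O(x^8).
The coefficient of x^7 is -1/3360.

Final answer: -1/3360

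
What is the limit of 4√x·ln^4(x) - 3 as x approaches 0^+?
The product is a 0·∞ indeterminate form at x → 0⁺.
Rewrite the product as 4·ln^4(x) / x^(-1/2) and apply L'Hôpital, or use the standard hierarchy x^(-1/2) ≫ |ln x|^4 as x → 0⁺.
The indeterminate product → 0, so the limit = -3.

Final answer: -3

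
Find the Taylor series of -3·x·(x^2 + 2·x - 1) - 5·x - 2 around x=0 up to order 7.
-3·x^3 - 6·x^2 - 2·x - 2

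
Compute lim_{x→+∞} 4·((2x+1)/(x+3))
Evaluate the dominant behaviour as x → +∞; each term tends to a finite value or vanishes.
Limit = 8.

Final answer: 8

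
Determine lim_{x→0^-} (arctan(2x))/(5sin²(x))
Both numerator and denominator → 0 as x → 0^-; this is a 0/0 indeterminate form.
Expand each to leading order near x = 0: numerator ~ 2·x, denominator ~ 5·x^2.
The limit of the ratio is -∞.

Final answer: -∞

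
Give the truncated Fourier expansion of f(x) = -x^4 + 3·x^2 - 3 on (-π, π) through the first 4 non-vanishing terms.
(-60 + 8·π^2)·cos(x) + (6 - 2·π^2)·cos(2·x) + (-52/27 + 8·π^2/9)·cos(3·x) - π^4/5 - 3 + π^2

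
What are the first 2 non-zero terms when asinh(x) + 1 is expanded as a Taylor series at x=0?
x + 1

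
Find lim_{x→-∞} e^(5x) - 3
Evaluate the dominant behaviour as x → -∞; each term tends to a finite value or vanishes.
Limit = -3.

Final answer: -3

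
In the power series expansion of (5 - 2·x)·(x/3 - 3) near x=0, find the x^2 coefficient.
Expand to order 2: (5 - 2·x)·(x/3 - 3) = -2·x^2/3 + 23·x/3 - 15 + O(x^3).
The coefficient of x^2 is -2/3.

Final answer: -2/3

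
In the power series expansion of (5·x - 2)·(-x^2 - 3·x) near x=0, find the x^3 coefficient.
Expand to order 3: (5·x - 2)·(-x^2 - 3·x) = -5·x^3 - 13·x^2 + 6·x + O(x^4).
The coefficient of x^3 is -5.

Final answer: -5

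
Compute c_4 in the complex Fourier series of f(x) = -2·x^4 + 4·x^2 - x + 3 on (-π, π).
Compute the real Fourier coefficients first: a_4 = 11/8 - π^2, b_4 = 1/2.
Then c_4 = (a_4 − i·b_4)/2 = -π^2/2 + 11/16 - i/4.

Final answer: -π^2/2 + 11/16 - i/4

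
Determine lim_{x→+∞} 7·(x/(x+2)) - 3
Evaluate the dominant behaviour as x → +∞; each term tends to a finite value or vanishes.
Limit = 4.

Final answer: 4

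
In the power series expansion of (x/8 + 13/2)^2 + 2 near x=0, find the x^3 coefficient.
Expand to order 3: (x/8 + 13/2)^2 + 2 = x^2/64 + 13·x/8 + 177/4 + O(x^4).
The coefficient of x^3 is 0.

Final answer: 0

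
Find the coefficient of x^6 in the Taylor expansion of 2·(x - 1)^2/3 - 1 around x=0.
Expand to order 6: 2·(x - 1)^2/3 - 1 = 2·x^2/3 - 4·x/3 - 1/3 + O(x^7).
The coefficient of x^6 is 0.

Final answer: 0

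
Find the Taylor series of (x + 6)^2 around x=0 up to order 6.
x^2 + 12·x + 36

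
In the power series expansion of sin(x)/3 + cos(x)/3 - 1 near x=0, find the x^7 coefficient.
Expand to order 7: sin(x)/3 + cos(x)/3 - 1 = -x^7/15120 - x^6/2160 + x^5/360 + x^4/72 - x^3/18 - x^2/6 + x/3 - 2/3 + O(x^8).
The coefficient of x^7 is -1/15120.

Final answer: -1/15120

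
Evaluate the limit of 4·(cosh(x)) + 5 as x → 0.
Direct substitution at x = 0 gives 9.

Final answer: 9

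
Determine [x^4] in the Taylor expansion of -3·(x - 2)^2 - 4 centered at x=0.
Expand to order 4: -3·(x - 2)^2 - 4 = -3·x^2 + 12·x - 16 + O(x^5).
The coefficient of x^4 is 0.

Final answer: 0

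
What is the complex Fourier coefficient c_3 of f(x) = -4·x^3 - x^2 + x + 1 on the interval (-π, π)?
Compute the real Fourier coefficients first: a_3 = 4/9, b_3 = 22/9 - 8·π^2/3.
Then c_3 = (a_3 − i·b_3)/2 = 2/9 - 11·i/9 + 4·i·π^2/3.

Final answer: 2/9 - 11·i/9 + 4·i·π^2/3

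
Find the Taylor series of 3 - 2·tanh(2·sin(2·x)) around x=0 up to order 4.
48·x^3 - 8·x + 3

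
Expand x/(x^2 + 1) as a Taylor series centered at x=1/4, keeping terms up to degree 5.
4/17 + 240·(x - 1/4)/289 - 3008·(x - 1/4)^2/4913 - 41216·(x - 1/4)^3/83521 + 1147904·(x - 1/4)^4/1419857 + 2027520·(x - 1/4)^5/24137569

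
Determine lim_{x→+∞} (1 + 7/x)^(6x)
As x → +∞: write (1 + 7/x)^(6x) = ((1 + 7/x)^x)^6 → (e^7)^6 = e^42.
Limit = e^(42).

Final answer: e^(42)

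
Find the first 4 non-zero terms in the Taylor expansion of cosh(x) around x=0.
x^6/720 + x^4/24 + x^2/2 + 1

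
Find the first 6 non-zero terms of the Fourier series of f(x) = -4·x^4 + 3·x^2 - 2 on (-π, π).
(-204 + 32·π^2)·cos(x) + (15 - 8·π^2)·cos(2·x) + (-100/27 + 32·π^2/9)·cos(3·x) + (3/2 - 2·π^2)·cos(4·x) + (-492/625 + 32·π^2/25)·cos(5·x) - 4·π^4/5 - 2 + π^2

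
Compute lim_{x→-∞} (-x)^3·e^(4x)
This is a 0·∞ indeterminate form at x → -∞.
Rewrite the product as (-x)^3 / e^(-4x) (an ∞/∞ form) and apply L'Hôpital, or use the standard hierarchy e^(4|x|) ≫ |(-x)^3| as x → -∞.
The indeterminate product → 0, so the limit = 0.

Final answer: 0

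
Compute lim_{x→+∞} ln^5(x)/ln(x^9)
This is an ∞/∞ indeterminate form as x → +∞.
Write ln(x^9) = 9·ln(x), reducing the quotient to ln^4(x)/9 → ∞.
Limit = ∞.

Final answer: ∞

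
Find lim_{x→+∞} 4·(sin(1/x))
Evaluate the dominant behaviour as x → +∞; each term tends to a finite value or vanishes.
Limit = 0.

Final answer: 0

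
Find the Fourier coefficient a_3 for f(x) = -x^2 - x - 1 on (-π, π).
a_3 = (1/π) ∫_{-π}^{π} f(x)·cos(3x) dx.
Evaluate the integral (use parity and integration by parts as needed): a_3 = 4/9.

Final answer: 4/9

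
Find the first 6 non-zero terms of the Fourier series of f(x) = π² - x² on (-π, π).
4·cos(x) - cos(2·x) + 4·cos(3·x)/9 - cos(4·x)/4 + 4·cos(5·x)/25 + 2·π^2/3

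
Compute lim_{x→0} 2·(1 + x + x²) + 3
Direct substitution at x = 0 gives 5.

Final answer: 5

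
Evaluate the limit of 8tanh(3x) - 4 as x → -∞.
Evaluate the dominant behaviour as x → -∞; each term tends to a finite value or vanishes.
Limit = -12.

Final answer: -12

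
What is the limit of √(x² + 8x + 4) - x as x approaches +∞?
This is an ∞ − ∞ indeterminate form.
Multiply and divide by the conjugate √(x²+8x + 4) + x; the x² terms cancel, leaving (8x + 4)/(√(x²+8x + 4)+x) → 8/2 = 4.
Limit = 4.

Final answer: 4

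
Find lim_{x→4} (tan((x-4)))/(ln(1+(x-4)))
Both numerator and denominator → 0 as x → 4; this is a 0/0 indeterminate form.
Expand each to leading order near x = 4: numerator ~ (x - 4), denominator ~ (x - 4).
The limit of the ratio is 1.

Final answer: 1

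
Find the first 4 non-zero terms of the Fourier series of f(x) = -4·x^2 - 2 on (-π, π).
16·cos(x) - 4·cos(2·x) + 16·cos(3·x)/9 - 4·π^2/3 - 2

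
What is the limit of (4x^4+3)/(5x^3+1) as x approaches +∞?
This is an ∞/∞ indeterminate form as x → +∞.
Divide numerator and denominator by x^4 and let the lower-order terms vanish; the numerator's degree 4 exceeds the denominator's degree 3, so the quotient diverges.
Limit = ∞.

Final answer: ∞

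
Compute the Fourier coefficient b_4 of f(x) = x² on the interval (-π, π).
b_4 = (1/π) ∫_{-π}^{π} f(x)·sin(4x) dx.
Evaluate the integral (use parity and integration by parts as needed): b_4 = 0.

Final answer: 0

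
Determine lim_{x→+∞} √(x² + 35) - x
This is an ∞ − ∞ indeterminate form.
Multiply and divide by the conjugate √(x²+35) + x; the x² terms cancel, leaving 35/(√(x²+35)+x) → 0.
Limit = 0.

Final answer: 0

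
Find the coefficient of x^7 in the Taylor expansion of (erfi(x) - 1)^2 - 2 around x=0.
Expand to order 7: (erfi(x) - 1)^2 - 2 = -2·x^7/(21·√(π)) + 56·x^6/(45·π) - 2·x^5/(5·√(π)) + 8·x^4/(3·π) - 4·x^3/(3·√(π)) + 4·x^2/π - 4·x/√(π) - 1 + O(x^8).
The coefficient of x^7 is -2/(21·√(π)).

Final answer: -2/(21·√(π))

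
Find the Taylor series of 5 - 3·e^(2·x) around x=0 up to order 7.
-8·x^7/105 - 4·x^6/15 - 4·x^5/5 - 2·x^4 - 4·x^3 - 6·x^2 - 6·x + 2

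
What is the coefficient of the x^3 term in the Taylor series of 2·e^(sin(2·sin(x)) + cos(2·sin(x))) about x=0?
Expand to order 3: 2·e^(sin(2·sin(x)) + cos(2·sin(x))) = -26·e·x^3/3 + 4·e·x + 2·e + O(x^4).
The coefficient of x^3 is -26·e/3.

Final answer: -26·e/3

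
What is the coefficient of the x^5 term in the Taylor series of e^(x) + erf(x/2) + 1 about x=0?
Expand to order 5: e^(x) + erf(x/2) + 1 = x^5·(1/(160·√(π)) + 1/120) + x^4/24 + x^3·(1/6 - 1/(12·√(π))) + x^2/2 + x·(1/√(π) + 1) + 2 + O(x^6).
The coefficient of x^5 is 1/(160·√(π)) + 1/120.

Final answer: 1/(160·√(π)) + 1/120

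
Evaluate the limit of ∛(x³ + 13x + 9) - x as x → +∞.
This is an ∞ − ∞ indeterminate form.
Multiply by (A² + AB + B²)/(A² + AB + B²) where A = ∛(x³+13x + 9), B = x to use A³ − B³ = (A−B)(A²+AB+B²); the x³ terms cancel, leaving (13x + 9)/(A²+AB+B²) with denominator ~ 3x², so the limit is 0.
Limit = 0.

Final answer: 0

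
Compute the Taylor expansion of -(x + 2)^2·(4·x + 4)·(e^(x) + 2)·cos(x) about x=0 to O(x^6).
208·x^5/15 + 28·x^4 + 16·x^3/3 - 76·x^2 - 112·x - 48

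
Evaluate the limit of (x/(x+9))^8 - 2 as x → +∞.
As x → +∞: x/(x+9) = 1/(1 + 9/x) → 1, and the 8th power of a limit-1 base also → 1; with the additive constant, 1 - 2 = -1.
Limit = -1.

Final answer: -1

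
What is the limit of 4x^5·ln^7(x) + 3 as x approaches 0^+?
The product is a 0·∞ indeterminate form at x → 0⁺.
Rewrite the product as 4·ln^7(x) / x^(-5) and apply L'Hôpital, or use the standard hierarchy x^(-5) ≫ |ln x|^7 as x → 0⁺.
The indeterminate product → 0, so the limit = 3.

Final answer: 3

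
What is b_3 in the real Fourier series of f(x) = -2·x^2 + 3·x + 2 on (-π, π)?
b_3 = (1/π) ∫_{-π}^{π} f(x)·sin(3x) dx.
Evaluate the integral (use parity and integration by parts as needed): b_3 = 2.

Final answer: 2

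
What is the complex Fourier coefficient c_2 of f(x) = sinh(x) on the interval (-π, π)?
Compute the real Fourier coefficients first: a_2 = 0, b_2 = -4·sinh(π)/(5·π).
Then c_2 = (a_2 − i·b_2)/2 = 2·i·sinh(π)/(5·π).

Final answer: 2·i·sinh(π)/(5·π)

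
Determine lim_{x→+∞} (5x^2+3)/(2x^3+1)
This is an ∞/∞ indeterminate form as x → +∞.
Divide numerator and denominator by x^3 and let the lower-order terms vanish; the numerator's degree 2 is below the denominator's degree 3, so the quotient → 0.
Limit = 0.

Final answer: 0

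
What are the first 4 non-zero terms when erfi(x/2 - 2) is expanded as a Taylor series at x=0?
3·x^3·e^(4)/(4·√(π)) - x^2·e^(4)/√(π) + x·e^(4)/√(π) - erfi(2)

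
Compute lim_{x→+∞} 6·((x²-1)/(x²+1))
Evaluate the dominant behaviour as x → +∞; each term tends to a finite value or vanishes.
Limit = 6.

Final answer: 6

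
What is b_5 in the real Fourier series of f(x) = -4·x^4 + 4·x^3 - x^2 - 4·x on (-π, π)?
b_5 = (1/π) ∫_{-π}^{π} f(x)·sin(5x) dx.
Evaluate the integral (use parity and integration by parts as needed): b_5 = -248/125 + 8·π^2/5.

Final answer: -248/125 + 8·π^2/5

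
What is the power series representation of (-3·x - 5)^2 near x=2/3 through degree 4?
49 + 42·(x - 2/3) + 9·(x - 2/3)^2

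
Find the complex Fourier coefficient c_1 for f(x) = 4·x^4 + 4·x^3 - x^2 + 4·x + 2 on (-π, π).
Compute the real Fourier coefficients first: a_1 = 196 - 32·π^2, b_1 = -40 + 8·π^2.
Then c_1 = (a_1 − i·b_1)/2 = -16·π^2 + 98 - 4·i·π^2 + 20·i.

Final answer: -16·π^2 + 98 - 4·i·π^2 + 20·i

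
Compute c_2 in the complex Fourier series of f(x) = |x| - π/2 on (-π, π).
Compute the real Fourier coefficients first: a_2 = 0, b_2 = 0.
Then c_2 = (a_2 − i·b_2)/2 = 0.

Final answer: 0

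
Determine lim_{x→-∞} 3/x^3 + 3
Evaluate the dominant behaviour as x → -∞; each term tends to a finite value or vanishes.
Limit = 3.

Final answer: 3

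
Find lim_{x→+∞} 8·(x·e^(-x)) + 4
Evaluate the dominant behaviour as x → +∞; each term tends to a finite value or vanishes.
Limit = 4.

Final answer: 4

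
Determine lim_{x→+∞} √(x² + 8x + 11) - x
This is an ∞ − ∞ indeterminate form.
Multiply and divide by the conjugate √(x²+8x + 11) + x; the x² terms cancel, leaving (8x + 11)/(√(x²+8x + 11)+x) → 8/2 = 4.
Limit = 4.

Final answer: 4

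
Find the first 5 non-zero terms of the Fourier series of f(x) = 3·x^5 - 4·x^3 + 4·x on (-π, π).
(-128·π^2 + 6·π^4 + 776)·sin(x) + (-3·π^4 - 65/2 + 19·π^2)·sin(2·x) + (-64·π^2/9 + 200/27 + 2·π^4)·sin(3·x) + (-3·π^4/2 - 221/64 + 31·π^2/8)·sin(4·x) + (-64·π^2/25 + 1384/625 + 6·π^4/5)·sin(5·x)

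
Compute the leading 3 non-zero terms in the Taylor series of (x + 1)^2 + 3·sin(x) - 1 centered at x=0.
-x^3/2 + x^2 + 5·x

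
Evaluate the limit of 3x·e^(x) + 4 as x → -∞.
The product is a 0·∞ indeterminate form at x → -∞.
Rewrite the product as 3x / e^(-x) (an ∞/∞ form) and apply L'Hôpital, or use the standard hierarchy e^(|x|) ≫ |x| as x → -∞.
The indeterminate product → 0, so the limit = 4.

Final answer: 4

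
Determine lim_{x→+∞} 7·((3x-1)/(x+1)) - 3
Evaluate the dominant behaviour as x → +∞; each term tends to a finite value or vanishes.
Limit = 18.

Final answer: 18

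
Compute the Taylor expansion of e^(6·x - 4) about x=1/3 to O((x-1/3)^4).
e^(-2) + 6·e^(-2)·(x - 1/3) + 18·e^(-2)·(x - 1/3)^2 + 36·e^(-2)·(x - 1/3)^3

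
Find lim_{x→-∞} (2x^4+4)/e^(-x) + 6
The quotient is an ∞/∞ indeterminate form as x → -∞.
Compare growth rates of the dominant terms (exponentials ≫ polynomials ≫ logarithms), or apply L'Hôpital's rule; the quotient → 0.
Adding the constant: 0 + 6 = 6. Limit = 6.

Final answer: 6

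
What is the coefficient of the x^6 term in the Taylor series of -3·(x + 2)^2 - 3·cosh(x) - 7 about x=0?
Expand to order 6: -3·(x + 2)^2 - 3·cosh(x) - 7 = -x^6/240 - x^4/8 - 9·x^2/2 - 12·x - 22 + O(x^7).
The coefficient of x^6 is -1/240.

Final answer: -1/240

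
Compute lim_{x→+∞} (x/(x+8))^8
As x → +∞: x/(x+8) = 1/(1 + 8/x) → 1, and the 8th power of a limit-1 base also → 1.
Limit = 1.

Final answer: 1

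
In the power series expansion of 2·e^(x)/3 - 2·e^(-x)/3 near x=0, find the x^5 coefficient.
Expand to order 5: 2·e^(x)/3 - 2·e^(-x)/3 = x^5/90 + 2·x^3/9 + 4·x/3 + O(x^6).
The coefficient of x^5 is 1/90.

Final answer: 1/90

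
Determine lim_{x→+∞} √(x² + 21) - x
This is an ∞ − ∞ indeterminate form.
Multiply and divide by the conjugate √(x²+21) + x; the x² terms cancel, leaving 21/(√(x²+21)+x) → 0.
Limit = 0.

Final answer: 0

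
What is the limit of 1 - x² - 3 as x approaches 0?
Direct substitution at x = 0 gives -2.

Final answer: -2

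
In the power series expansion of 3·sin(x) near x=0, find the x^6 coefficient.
Expand to order 6: 3·sin(x) = x^5/40 - x^3/2 + 3·x + O(x^7).
The coefficient of x^6 is 0.

Final answer: 0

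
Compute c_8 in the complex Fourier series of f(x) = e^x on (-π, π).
Compute the real Fourier coefficients first: a_8 = (-1 + e^(2·π))·e^(-π)/(65·π), b_8 = (8 - 8·e^(2·π))·e^(-π)/(65·π).
Then c_8 = (a_8 − i·b_8)/2 = -e^(-π)/(130·π) + e^(π)/(130·π) - 4·i·e^(-π)/(65·π) + 4·i·e^(π)/(65·π).

Final answer: -e^(-π)/(130·π) + e^(π)/(130·π) - 4·i·e^(-π)/(65·π) + 4·i·e^(π)/(65·π)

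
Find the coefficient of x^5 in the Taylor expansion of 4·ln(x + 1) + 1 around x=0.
Expand to order 5: 4·ln(x + 1) + 1 = 4·x^5/5 - x^4 + 4·x^3/3 - 2·x^2 + 4·x + 1 + O(x^6).
The coefficient of x^5 is 4/5.

Final answer: 4/5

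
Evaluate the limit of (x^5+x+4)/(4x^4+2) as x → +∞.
This is an ∞/∞ indeterminate form as x → +∞.
Divide numerator and denominator by x^5 and let the lower-order terms vanish; the numerator's degree 5 exceeds the denominator's degree 4, so the quotient diverges.
Limit = ∞.

Final answer: ∞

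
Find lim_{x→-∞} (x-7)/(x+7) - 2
Evaluate the dominant behaviour as x → -∞; each term tends to a finite value or vanishes.
Limit = -1.

Final answer: -1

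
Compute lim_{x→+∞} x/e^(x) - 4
The quotient is an ∞/∞ indeterminate form as x → +∞.
The exponential denominator e^(x) dominates the polynomial numerator (e^x ≫ x as x → ∞), so the quotient → 0.
Adding the constant: 0 - 4 = -4. Limit = -4.

Final answer: -4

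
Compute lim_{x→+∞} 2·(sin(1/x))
Evaluate the dominant behaviour as x → +∞; each term tends to a finite value or vanishes.
Limit = 0.

Final answer: 0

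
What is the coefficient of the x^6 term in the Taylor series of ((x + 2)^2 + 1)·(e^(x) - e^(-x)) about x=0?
Expand to order 6: ((x + 2)^2 + 1)·(e^(x) - e^(-x)) = x^6/15 + 5·x^5/12 + 4·x^4/3 + 11·x^3/3 + 8·x^2 + 10·x + O(x^7).
The coefficient of x^6 is 1/15.

Final answer: 1/15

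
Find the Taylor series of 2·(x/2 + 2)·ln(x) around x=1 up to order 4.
5·(x - 1) - 3·(x - 1)^2/2 + 7·(x - 1)^3/6 - 11·(x - 1)^4/12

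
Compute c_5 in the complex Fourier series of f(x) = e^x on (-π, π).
Compute the real Fourier coefficients first: a_5 = (1 - e^(2·π))·e^(-π)/(26·π), b_5 = (-5 + 5·e^(2·π))·e^(-π)/(26·π).
Then c_5 = (a_5 − i·b_5)/2 = -e^(π)/(52·π) + e^(-π)/(52·π) - 5·i·e^(π)/(52·π) + 5·i·e^(-π)/(52·π).

Final answer: -e^(π)/(52·π) + e^(-π)/(52·π) - 5·i·e^(π)/(52·π) + 5·i·e^(-π)/(52·π)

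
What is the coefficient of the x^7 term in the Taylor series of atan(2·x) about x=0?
Expand to order 7: atan(2·x) = -128·x^7/7 + 32·x^5/5 - 8·x^3/3 + 2·x + O(x^8).
The coefficient of x^7 is -128/7.

Final answer: -128/7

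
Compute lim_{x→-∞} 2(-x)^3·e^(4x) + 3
The product is a 0·∞ indeterminate form at x → -∞.
Rewrite the product as 2(-x)^3 / e^(-4x) (an ∞/∞ form) and apply L'Hôpital, or use the standard hierarchy e^(4|x|) ≫ |(-x)^3| as x → -∞.
The indeterminate product → 0, so the limit = 3.

Final answer: 3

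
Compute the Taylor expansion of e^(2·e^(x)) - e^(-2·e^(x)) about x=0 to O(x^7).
x^6·(-13·e^(-2)/360 + 27·e^(2)/8) + x^5·(7·e^(-2)/60 + 227·e^(2)/60) + x^4·(e^(-2)/4 + 47·e^(2)/12) + x^3·(-e^(-2)/3 + 11·e^(2)/3) + x^2·(-e^(-2) + 3·e^(2)) + x·(2·e^(-2) + 2·e^(2)) - e^(-2) + e^(2)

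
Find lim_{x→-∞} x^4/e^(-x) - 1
The quotient is an ∞/∞ indeterminate form as x → -∞.
Compare growth rates of the dominant terms (exponentials ≫ polynomials ≫ logarithms), or apply L'Hôpital's rule; the quotient → 0.
Adding the constant: 0 - 1 = -1. Limit = -1.

Final answer: -1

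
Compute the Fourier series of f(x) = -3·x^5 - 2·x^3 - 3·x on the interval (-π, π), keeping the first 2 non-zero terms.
(-702 - 6·π^4 + 116·π^2)·sin(x) + (-13·π^2 + 45/2 + 3·π^4)·sin(2·x)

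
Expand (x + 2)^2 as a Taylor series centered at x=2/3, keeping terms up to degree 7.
64/9 + 16·(x - 2/3)/3 + (x - 2/3)^2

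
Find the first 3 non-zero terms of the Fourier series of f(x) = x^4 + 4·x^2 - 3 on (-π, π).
(32 - 8·π^2)·cos(x) + (1 + 2·π^2)·cos(2·x) - 3 + 4·π^2/3 + π^4/5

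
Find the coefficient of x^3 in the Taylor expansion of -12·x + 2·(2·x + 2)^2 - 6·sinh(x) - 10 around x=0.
Expand to order 3: -12·x + 2·(2·x + 2)^2 - 6·sinh(x) - 10 = -x^3 + 8·x^2 - 2·x - 2 + O(x^4).
The coefficient of x^3 is -1.

Final answer: -1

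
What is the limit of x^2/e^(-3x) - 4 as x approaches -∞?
The quotient is an ∞/∞ indeterminate form as x → -∞.
Compare growth rates of the dominant terms (exponentials ≫ polynomials ≫ logarithms), or apply L'Hôpital's rule; the quotient → 0.
Adding the constant: 0 - 4 = -4. Limit = -4.

Final answer: -4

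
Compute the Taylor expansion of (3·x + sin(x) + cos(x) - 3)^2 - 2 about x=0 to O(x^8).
-41·x^7/1260 + 7·x^6/120 + 7·x^5/15 - 5·x^4/4 - 10·x^3/3 + 18·x^2 - 16·x + 2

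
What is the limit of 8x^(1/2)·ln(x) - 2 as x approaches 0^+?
The product is a 0·∞ indeterminate form at x → 0⁺.
Rewrite the product as 8·ln(x) / x^(-1/2) and apply L'Hôpital, or use the standard hierarchy x^(-1/2) ≫ |ln x| as x → 0⁺.
The indeterminate product → 0, so the limit = -2.

Final answer: -2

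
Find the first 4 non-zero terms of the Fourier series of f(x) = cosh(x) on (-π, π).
-cos(x)·sinh(π)/π + 2·cos(2·x)·sinh(π)/(5·π) - cos(3·x)·sinh(π)/(5·π) + sinh(π)/π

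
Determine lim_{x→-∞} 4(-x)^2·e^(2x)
This is a 0·∞ indeterminate form at x → -∞.
Rewrite the product as 4(-x)^2 / e^(-2x) (an ∞/∞ form) and apply L'Hôpital, or use the standard hierarchy e^(2|x|) ≫ |(-x)^2| as x → -∞.
The indeterminate product → 0, so the limit = 0.

Final answer: 0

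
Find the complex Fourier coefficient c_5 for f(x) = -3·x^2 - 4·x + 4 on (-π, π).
Compute the real Fourier coefficients first: a_5 = 12/25, b_5 = -8/5.
Then c_5 = (a_5 − i·b_5)/2 = 6/25 + 4·i/5.

Final answer: 6/25 + 4·i/5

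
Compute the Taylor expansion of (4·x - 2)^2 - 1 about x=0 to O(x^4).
16·x^2 - 16·x + 3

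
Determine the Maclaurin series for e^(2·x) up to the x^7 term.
8·x^7/315 + 4·x^6/45 + 4·x^5/15 + 2·x^4/3 + 4·x^3/3 + 2·x^2 + 2·x + 1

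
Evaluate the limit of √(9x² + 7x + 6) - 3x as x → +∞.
As x → +∞: multiply by the conjugate to get (7x+6)/(√(9x²+7x+6)+3x); the denominator ~ 6x, so the limit is 7/6.
Limit = 7/6.

Final answer: 7/6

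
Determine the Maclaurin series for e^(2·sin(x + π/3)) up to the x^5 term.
x^5·(√(3)·e^(√(3))/24 + 37·e^(√(3))/120) + x^4·(-5·√(3)·e^(√(3))/24 + e^(√(3))/4) - √(3)·x^3·e^(√(3))/2 + x^2·(-√(3)·e^(√(3))/2 + e^(√(3))/2) + x·e^(√(3)) + e^(√(3))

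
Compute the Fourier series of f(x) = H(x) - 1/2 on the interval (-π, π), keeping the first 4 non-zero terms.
2·sin(x)/π + 2·sin(3·x)/(3·π) + 2·sin(5·x)/(5·π) + 2·sin(7·x)/(7·π)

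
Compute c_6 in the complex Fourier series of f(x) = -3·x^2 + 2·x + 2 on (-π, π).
Compute the real Fourier coefficients first: a_6 = -1/3, b_6 = -2/3.
Then c_6 = (a_6 − i·b_6)/2 = -1/6 + i/3.

Final answer: -1/6 + i/3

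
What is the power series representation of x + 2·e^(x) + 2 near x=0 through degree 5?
x^5/60 + x^4/12 + x^3/3 + x^2 + 3·x + 4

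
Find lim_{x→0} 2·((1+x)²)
Direct substitution at x = 0 gives 2.

Final answer: 2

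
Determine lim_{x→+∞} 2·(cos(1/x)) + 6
Evaluate the dominant behaviour as x → +∞; each term tends to a finite value or vanishes.
Limit = 8.

Final answer: 8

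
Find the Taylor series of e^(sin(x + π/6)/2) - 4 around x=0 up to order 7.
-12889·√(3)·x^7·e^(1/4)/82575360 + 19631·x^6·e^(1/4)/2949120 + 173·√(3)·x^5·e^(1/4)/24576 - 143·x^4·e^(1/4)/6144 - 25·√(3)·x^3·e^(1/4)/384 - x^2·e^(1/4)/32 + √(3)·x·e^(1/4)/4 - 4 + e^(1/4)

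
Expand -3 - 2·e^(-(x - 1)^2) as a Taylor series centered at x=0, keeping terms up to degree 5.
2·x^5·e^(-1)/15 + 5·x^4·e^(-1)/3 + 4·x^3·e^(-1)/3 - 2·x^2·e^(-1) - 4·x·e^(-1) - 3 - 2·e^(-1)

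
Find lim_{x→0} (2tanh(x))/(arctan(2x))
Both numerator and denominator → 0 as x → 0; this is a 0/0 indeterminate form.
Expand each to leading order near x = 0: numerator ~ 2·x, denominator ~ 2·x.
The limit of the ratio is 1.

Final answer: 1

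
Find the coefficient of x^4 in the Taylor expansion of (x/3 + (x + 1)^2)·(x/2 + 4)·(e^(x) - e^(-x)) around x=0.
Expand to order 4: (x/3 + (x + 1)^2)·(x/2 + 4)·(e^(x) - e^(-x)) = 77·x^4/18 + 35·x^3/3 + 59·x^2/3 + 8·x + O(x^5).
The coefficient of x^4 is 77/18.

Final answer: 77/18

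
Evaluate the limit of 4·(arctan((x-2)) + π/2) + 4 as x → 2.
Direct substitution at x = 2 gives 4 + 2·π.

Final answer: 4 + 2·π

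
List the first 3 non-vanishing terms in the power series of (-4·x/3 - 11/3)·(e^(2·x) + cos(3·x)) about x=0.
13·x^2/2 - 10·x - 22/3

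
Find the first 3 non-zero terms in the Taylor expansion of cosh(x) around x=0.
x^4/24 + x^2/2 + 1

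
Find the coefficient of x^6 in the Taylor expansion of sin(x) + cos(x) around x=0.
Expand to order 6: sin(x) + cos(x) = -x^6/720 + x^5/120 + x^4/24 - x^3/6 - x^2/2 + x + 1 + O(x^7).
The coefficient of x^6 is -1/720.

Final answer: -1/720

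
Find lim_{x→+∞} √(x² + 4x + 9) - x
This is an ∞ − ∞ indeterminate form.
Multiply and divide by the conjugate √(x²+4x + 9) + x; the x² terms cancel, leaving (4x + 9)/(√(x²+4x + 9)+x) → 4/2 = 2.
Limit = 2.

Final answer: 2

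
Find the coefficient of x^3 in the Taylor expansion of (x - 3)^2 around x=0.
Expand to order 3: (x - 3)^2 = x^2 - 6·x + 9 + O(x^4).
The coefficient of x^3 is 0.

Final answer: 0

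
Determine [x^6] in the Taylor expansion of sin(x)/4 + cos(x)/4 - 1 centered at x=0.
Expand to order 6: sin(x)/4 + cos(x)/4 - 1 = -x^6/2880 + x^5/480 + x^4/96 - x^3/24 - x^2/8 + x/4 - 3/4 + O(x^7).
The coefficient of x^6 is -1/2880.

Final answer: -1/2880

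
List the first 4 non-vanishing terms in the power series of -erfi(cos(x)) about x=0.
121·e·x^6/(360·√(π)) - 7·e·x^4/(12·√(π)) + e·x^2/√(π) - erfi(1)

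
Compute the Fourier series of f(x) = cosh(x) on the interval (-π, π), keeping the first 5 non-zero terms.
-cos(x)·sinh(π)/π + 2·cos(2·x)·sinh(π)/(5·π) - cos(3·x)·sinh(π)/(5·π) + 2·cos(4·x)·sinh(π)/(17·π) + sinh(π)/π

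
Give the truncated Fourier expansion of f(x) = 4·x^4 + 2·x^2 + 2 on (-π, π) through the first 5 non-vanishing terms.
(184 - 32·π^2)·cos(x) + (-10 + 8·π^2)·cos(2·x) + (40/27 - 32·π^2/9)·cos(3·x) + (-1/4 + 2·π^2)·cos(4·x) + 2 + 2·π^2/3 + 4·π^4/5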